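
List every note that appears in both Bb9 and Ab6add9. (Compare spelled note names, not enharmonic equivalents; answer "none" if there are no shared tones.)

B♭ F A♭ C

Bb9: B♭ D F A♭ C
Ab6add9: A♭ C E♭ F B♭
Common to both → B♭, F, A♭, C.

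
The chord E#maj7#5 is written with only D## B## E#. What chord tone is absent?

The full E#maj7#5 chord is E#, G##, B##, D##.
Comparing with the voicing, the major 3rd (3rd) — G## — is absent.

G##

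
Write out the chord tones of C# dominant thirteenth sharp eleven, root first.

C# dominant thirteenth sharp eleven: dominant thirteenth sharp eleven on C-sharp.
- root: C-sharp
- major 3rd: E-sharp
- perfect 5th: G-sharp
- minor 7th: B
- major 9th: D-sharp
- augmented 11th: F-double-sharp
- major 13th: A-sharp

C-sharp E-sharp G-sharp B D-sharp F-double-sharp A-sharp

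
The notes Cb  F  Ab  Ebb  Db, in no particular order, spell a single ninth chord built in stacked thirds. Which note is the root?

Db

Arranged so that each adjacent pair is a third by letter name: Db – F – Ab – Cb – Ebb.
The bottom of that stack, Db, is the root (this is Db dominant seventh flat nine).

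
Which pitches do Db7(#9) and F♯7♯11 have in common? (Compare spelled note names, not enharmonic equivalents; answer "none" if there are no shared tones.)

Db7(#9) = Db, F, Ab, Cb, E.
F♯7♯11 = F#, A#, C#, E, B#.
Shared: E.

E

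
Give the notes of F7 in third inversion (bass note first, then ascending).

Eb  F  A  C

In root position, F7 is F–A–C–Eb.
Third inversion puts the seventh (Eb) in the bass.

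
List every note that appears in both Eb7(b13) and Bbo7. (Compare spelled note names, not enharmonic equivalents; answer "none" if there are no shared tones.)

Eb7(b13) = Eb, G, Bb, Db, Cb.
Bbo7 = Bb, Db, Fb, Abb.
Shared: Bb, Db.

Bb – Db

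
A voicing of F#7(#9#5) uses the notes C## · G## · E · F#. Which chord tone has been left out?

A#

F#7(#9#5) = F#, A#, C##, E, G##. The voicing lacks the 3rd (major 3rd), A#.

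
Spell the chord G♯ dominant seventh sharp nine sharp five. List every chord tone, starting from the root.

G#, B#, D##, F#, A##

Root G#, quality dominant seventh sharp nine sharp five:
root → G#
3rd (major 3rd) → B#
5th (augmented 5th) → D##
7th (minor 7th) → F#
9th (augmented 9th) → A##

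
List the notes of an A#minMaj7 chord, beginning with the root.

A#minMaj7 is a minor-major seventh built on A#.
root → A#
3rd (minor 3rd) → C#
5th (perfect 5th) → E#
7th (major 7th) → G##

A#  C#  E#  G##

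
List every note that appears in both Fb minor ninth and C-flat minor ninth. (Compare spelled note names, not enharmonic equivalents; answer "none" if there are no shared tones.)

C-flat, E-double-flat, G-flat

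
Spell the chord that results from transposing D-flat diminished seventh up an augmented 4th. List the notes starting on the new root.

G Bb Db Fb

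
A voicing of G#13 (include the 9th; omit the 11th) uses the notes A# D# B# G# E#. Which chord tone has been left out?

F#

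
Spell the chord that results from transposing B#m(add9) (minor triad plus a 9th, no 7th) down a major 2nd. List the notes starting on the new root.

A# – C# – E# – B#

Transposed root: B# → A# (major 2nd down). So we spell A# minor added-ninth:
- root: A#
- minor 3rd: C#
- perfect 5th: E#
- major 9th: B#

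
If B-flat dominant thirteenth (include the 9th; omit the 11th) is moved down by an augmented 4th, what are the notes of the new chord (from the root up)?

Bb down an augmented 4th → Fb. New chord: Fb dominant thirteenth.
root → Fb
3rd (major 3rd) → Ab
5th (perfect 5th) → Cb
7th (minor 7th) → Ebb
9th (major 9th) → Gb
13th (major 13th) → Db

Fb Ab Cb Ebb Gb Db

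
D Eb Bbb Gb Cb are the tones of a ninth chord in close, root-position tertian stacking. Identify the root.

Arranged so that each adjacent pair is a third by letter name: Cb – Eb – Gb – Bbb – D.
The bottom of that stack, Cb, is the root (this is Cb dominant seventh sharp nine).

Cb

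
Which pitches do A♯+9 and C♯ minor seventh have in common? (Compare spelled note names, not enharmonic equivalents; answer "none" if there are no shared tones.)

A♯+9 = A#, C##, E##, G#, B#.
C♯ minor seventh = C#, E, G#, B.
Shared: G#.

G#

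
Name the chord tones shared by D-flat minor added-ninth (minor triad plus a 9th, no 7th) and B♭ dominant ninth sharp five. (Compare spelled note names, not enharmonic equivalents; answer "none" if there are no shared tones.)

D-flat minor added-ninth: D-flat F-flat A-flat E-flat
B♭ dominant ninth sharp five: B-flat D F-sharp A-flat C
Common to both → A-flat.

A-flat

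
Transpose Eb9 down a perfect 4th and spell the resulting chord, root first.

B♭  D  F  A♭  C

A perfect 4th down from E♭ is B♭, so the new chord is B♭ dominant ninth.
Root: B♭
Major 3rd (3rd): D
Perfect 5th (5th): F
Minor 7th (7th): A♭
Major 9th (9th): C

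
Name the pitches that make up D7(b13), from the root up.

Root D, quality dominant seventh flat thirteen:
Root: D
Major 3rd (3rd): F#
Perfect 5th (5th): A
Minor 7th (7th): C
Minor 13th (13th): Bb

D, F#, A, C, Bb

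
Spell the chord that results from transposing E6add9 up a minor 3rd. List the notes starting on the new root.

G B D E A

A minor 3rd up from E is G, so the new chord is G six-nine.
- root: G
- major 3rd: B
- perfect 5th: D
- major 6th: E
- major 9th: A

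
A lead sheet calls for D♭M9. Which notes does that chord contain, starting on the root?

Db, F, Ab, C, Eb

D♭M9: major ninth on Db.
Root: Db
Major 3rd (3rd): F
Perfect 5th (5th): Ab
Major 7th (7th): C
Major 9th (9th): Eb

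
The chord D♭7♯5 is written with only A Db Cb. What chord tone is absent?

The full D♭7♯5 chord is Db, F, A, Cb.
Comparing with the voicing, the major 3rd (3rd) — F — is absent.

F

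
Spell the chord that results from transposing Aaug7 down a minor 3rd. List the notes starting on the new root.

F#  A#  C##  E

A minor 3rd down from A is F#, so the new chord is F# augmented seventh.
F# — root
A# — major 3rd
C## — augmented 5th
E — minor 7th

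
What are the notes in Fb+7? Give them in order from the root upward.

Fb, Ab, C, Ebb

Fb+7: augmented seventh on Fb.
- root: Fb
- major 3rd: Ab
- augmented 5th: C
- minor 7th: Ebb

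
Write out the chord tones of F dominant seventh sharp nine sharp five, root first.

F, A, C#, Eb, G#

F dominant seventh sharp nine sharp five: dominant seventh sharp nine sharp five on F.
root → F
3rd (major 3rd) → A
5th (augmented 5th) → C#
7th (minor 7th) → Eb
9th (augmented 9th) → G#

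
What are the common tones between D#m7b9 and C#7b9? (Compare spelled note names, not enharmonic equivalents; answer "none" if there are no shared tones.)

C#

D#m7b9 = D#, F#, A#, C#, E.
C#7b9 = C#, E#, G#, B, D.
Shared: C#.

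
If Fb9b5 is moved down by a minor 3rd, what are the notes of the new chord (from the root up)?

Db, F, Abb, Cb, Eb

Transposed root: Fb → Db (minor 3rd down). So we spell Db dominant ninth flat five:
Db — root
F — major 3rd
Abb — diminished 5th
Cb — minor 7th
Eb — major 9th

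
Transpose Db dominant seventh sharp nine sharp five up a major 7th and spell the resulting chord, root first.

Db up a major 7th → C. New chord: C dominant seventh sharp nine sharp five.
C — root
E — major 3rd
G# — augmented 5th
Bb — minor 7th
D# — augmented 9th

C, E, G#, Bb, D#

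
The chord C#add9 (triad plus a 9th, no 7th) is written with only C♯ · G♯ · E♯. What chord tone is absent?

The full C#add9 chord is C♯, E♯, G♯, D♯.
Comparing with the voicing, the major 9th (9th) — D♯ — is absent.

D♯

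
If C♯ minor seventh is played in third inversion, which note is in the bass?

B

C♯ minor seventh = C#–E–G#–B. Third inversion → seventh in the bass = B.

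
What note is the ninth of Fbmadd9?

Fbmadd9 is built on F♭; its 9th is a major 9th above the root.
A second above F uses the letter G, and the major 9th above F♭ is G♭.

G♭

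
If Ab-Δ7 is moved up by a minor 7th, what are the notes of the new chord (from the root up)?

Gb, Bbb, Db, F

A minor 7th up from Ab is Gb, so the new chord is Gb minor-major seventh.
root → Gb
3rd (minor 3rd) → Bbb
5th (perfect 5th) → Db
7th (major 7th) → F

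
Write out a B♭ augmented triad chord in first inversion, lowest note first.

In root position, B♭ augmented triad is B-flat–D–F-sharp.
First inversion puts the third (D) in the bass.

D, F-sharp, B-flat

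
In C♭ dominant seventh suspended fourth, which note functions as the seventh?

Bbb

C♭ dominant seventh suspended fourth is built on Cb; its 7th is a minor 7th above the root.
A seventh above C uses the letter B, and the minor 7th above Cb is Bbb.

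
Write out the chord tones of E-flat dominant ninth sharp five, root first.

Eb, G, B, Db, F

E-flat dominant ninth sharp five is a dominant ninth sharp five built on Eb.
Root: Eb
Major 3rd (3rd): G
Augmented 5th (5th): B
Minor 7th (7th): Db
Major 9th (9th): F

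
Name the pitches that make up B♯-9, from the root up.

Root B#, quality minor ninth:
- root: B#
- minor 3rd: D#
- perfect 5th: F##
- minor 7th: A#
- major 9th: C##

B#, D#, F##, A#, C##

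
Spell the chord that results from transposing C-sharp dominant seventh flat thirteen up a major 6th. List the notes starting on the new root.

A major 6th up from C-sharp is A-sharp, so the new chord is A-sharp dominant seventh flat thirteen.
- root: A-sharp
- major 3rd: C-double-sharp
- perfect 5th: E-sharp
- minor 7th: G-sharp
- minor 13th: F-sharp

A-sharp – C-double-sharp – E-sharp – G-sharp – F-sharp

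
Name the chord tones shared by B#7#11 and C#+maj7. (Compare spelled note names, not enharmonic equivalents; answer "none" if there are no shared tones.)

B#

B#7#11 = B#, D##, F##, A#, E##.
C#+maj7 = C#, E#, G##, B#.
Shared: B#.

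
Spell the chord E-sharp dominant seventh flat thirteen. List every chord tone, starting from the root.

E-sharp  G-double-sharp  B-sharp  D-sharp  C-sharp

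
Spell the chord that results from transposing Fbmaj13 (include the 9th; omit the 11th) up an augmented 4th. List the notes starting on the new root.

An augmented 4th up from F♭ is B♭, so the new chord is B♭ major thirteenth.
B♭ — root
D — major 3rd
F — perfect 5th
A — major 7th
C — major 9th
G — major 13th

B♭, D, F, A, C, G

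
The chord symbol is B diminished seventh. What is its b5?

Root of B diminished seventh = B. The 5th is a diminished 5th: B up a diminished 5th → F.

F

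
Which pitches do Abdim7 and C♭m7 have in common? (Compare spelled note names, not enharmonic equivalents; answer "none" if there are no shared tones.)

Abdim7: Ab Cb Ebb Gbb
C♭m7: Cb Ebb Gb Bbb
Common to both → Cb, Ebb.

Cb, Ebb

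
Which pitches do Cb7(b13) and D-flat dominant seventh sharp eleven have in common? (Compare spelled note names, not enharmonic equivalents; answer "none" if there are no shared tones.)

Cb

Cb7(b13): Cb Eb Gb Bbb Abb
D-flat dominant seventh sharp eleven: Db F Ab Cb G
Common to both → Cb.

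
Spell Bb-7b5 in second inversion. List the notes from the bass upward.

In root position, Bb-7b5 is Bb–Db–Fb–Ab.
Second inversion puts the fifth (Fb) in the bass.

Fb Ab Bb Db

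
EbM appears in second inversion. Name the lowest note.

Bb

EbM = Eb–G–Bb. Second inversion → fifth in the bass = Bb.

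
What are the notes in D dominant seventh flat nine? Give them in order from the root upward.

D  F#  A  C  Eb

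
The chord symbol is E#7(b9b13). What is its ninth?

F#

Root of E#7(b9b13) = E#. The 9th is a minor 9th: E# up a minor 9th → F#.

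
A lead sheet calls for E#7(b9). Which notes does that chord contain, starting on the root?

E♯ G𝄪 B♯ D♯ F♯

E#7(b9): dominant seventh flat nine on E♯.
root → E♯
3rd (major 3rd) → G𝄪
5th (perfect 5th) → B♯
7th (minor 7th) → D♯
9th (minor 9th) → F♯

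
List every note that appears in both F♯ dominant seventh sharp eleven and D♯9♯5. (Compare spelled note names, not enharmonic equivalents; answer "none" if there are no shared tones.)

F♯ dominant seventh sharp eleven: F# A# C# E B#
D♯9♯5: D# F## A## C# E#
Common to both → C#.

C#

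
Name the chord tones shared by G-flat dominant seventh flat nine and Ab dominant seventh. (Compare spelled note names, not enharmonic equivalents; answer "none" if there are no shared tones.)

G-flat dominant seventh flat nine = G-flat, B-flat, D-flat, F-flat, A-double-flat.
Ab dominant seventh = A-flat, C, E-flat, G-flat.
Shared: G-flat.

G-flat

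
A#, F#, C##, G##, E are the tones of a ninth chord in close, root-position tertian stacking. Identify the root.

Stacking in thirds gives F# – A# – C## – E – G##, so F# is the root — F# dominant seventh sharp nine sharp five.

F#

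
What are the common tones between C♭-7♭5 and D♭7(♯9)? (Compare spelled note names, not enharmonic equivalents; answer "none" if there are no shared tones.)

C♭

C♭-7♭5: C♭ E𝄫 G𝄫 B𝄫
D♭7(♯9): D♭ F A♭ C♭ E
Common to both → C♭.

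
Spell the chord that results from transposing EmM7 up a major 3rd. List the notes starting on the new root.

A major 3rd up from E is G#, so the new chord is G# minor-major seventh.
root → G#
3rd (minor 3rd) → B
5th (perfect 5th) → D#
7th (major 7th) → F##

G#, B, D#, F##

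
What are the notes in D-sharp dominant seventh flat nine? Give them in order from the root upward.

Root D-sharp, quality dominant seventh flat nine:
- root: D-sharp
- major 3rd: F-double-sharp
- perfect 5th: A-sharp
- minor 7th: C-sharp
- minor 9th: E

D-sharp – F-double-sharp – A-sharp – C-sharp – E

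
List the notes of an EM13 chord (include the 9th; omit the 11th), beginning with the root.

E – G# – B – D# – F# – C#

Root E, quality major thirteenth:
Root: E
Major 3rd (3rd): G#
Perfect 5th (5th): B
Major 7th (7th): D#
Major 9th (9th): F#
Major 13th (13th): C#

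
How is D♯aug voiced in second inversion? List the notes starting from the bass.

A𝄪 D♯ F𝄪

In root position, D♯aug is D♯–F𝄪–A𝄪.
Second inversion puts the fifth (A𝄪) in the bass.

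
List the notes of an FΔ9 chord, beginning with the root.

F, A, C, E, G

Root F, quality major ninth:
F — root
A — major 3rd
C — perfect 5th
E — major 7th
G — major 9th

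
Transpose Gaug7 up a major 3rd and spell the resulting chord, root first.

B – D# – F## – A

Transposed root: G → B (major 3rd up). So we spell B augmented seventh:
B — root
D# — major 3rd
F## — augmented 5th
A — minor 7th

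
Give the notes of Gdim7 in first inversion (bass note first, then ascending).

Gdim7 = G–Bb–Db–Fb; first inversion → third (Bb) lowest.

Bb Db Fb G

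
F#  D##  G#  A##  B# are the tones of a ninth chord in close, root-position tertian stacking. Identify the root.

G#

Arranged so that each adjacent pair is a third by letter name: G# – B# – D## – F# – A##.
The bottom of that stack, G#, is the root (this is G# dominant seventh sharp nine sharp five).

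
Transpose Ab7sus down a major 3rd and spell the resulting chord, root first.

Fb – Bbb – Cb – Ebb

Ab down a major 3rd → Fb. New chord: Fb dominant seventh suspended fourth.
Root: Fb
Perfect 4th (4th): Bbb
Perfect 5th (5th): Cb
Minor 7th (7th): Ebb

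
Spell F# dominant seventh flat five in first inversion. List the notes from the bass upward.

A# – C – E – F#

In root position, F# dominant seventh flat five is F#–A#–C–E.
First inversion puts the third (A#) in the bass.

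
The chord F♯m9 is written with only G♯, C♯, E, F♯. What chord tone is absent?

F♯m9 = F♯, A, C♯, E, G♯. The voicing lacks the 3rd (minor 3rd), A.

A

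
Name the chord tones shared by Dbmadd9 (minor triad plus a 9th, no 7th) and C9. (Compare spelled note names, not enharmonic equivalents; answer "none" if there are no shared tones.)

none

Dbmadd9: Db Fb Ab Eb
C9: C E G Bb D
Common to both → none.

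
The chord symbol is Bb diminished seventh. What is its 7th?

Abb

Root of Bb diminished seventh = Bb. The 7th is a diminished 7th: Bb up a diminished 7th → Abb.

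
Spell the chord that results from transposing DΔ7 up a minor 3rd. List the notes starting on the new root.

F, A, C, E

A minor 3rd up from D is F, so the new chord is F major seventh.
Root: F
Major 3rd (3rd): A
Perfect 5th (5th): C
Major 7th (7th): E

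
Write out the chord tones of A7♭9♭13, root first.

A7♭9♭13 is a dominant seventh flat nine flat thirteen built on A.
A — root
C# — major 3rd
E — perfect 5th
G — minor 7th
Bb — minor 9th
F — minor 13th

A, C#, E, G, Bb, F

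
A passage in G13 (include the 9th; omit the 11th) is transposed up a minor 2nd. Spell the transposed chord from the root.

Ab  C  Eb  Gb  Bb  F

G up a minor 2nd → Ab. New chord: Ab dominant thirteenth.
- root: Ab
- major 3rd: C
- perfect 5th: Eb
- minor 7th: Gb
- major 9th: Bb
- major 13th: F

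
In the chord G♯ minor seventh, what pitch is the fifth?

D-sharp

G♯ minor seventh is built on G-sharp; its 5th is a perfect 5th above the root.
A fifth above G uses the letter D, and the perfect 5th above G-sharp is D-sharp.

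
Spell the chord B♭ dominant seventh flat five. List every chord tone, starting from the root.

B-flat D F-flat A-flat

B♭ dominant seventh flat five is a dominant seventh flat five built on B-flat.
B-flat — root
D — major 3rd
F-flat — diminished 5th
A-flat — minor 7th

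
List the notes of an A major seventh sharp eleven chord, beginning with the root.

A, C#, E, G#, D#

Root A, quality major seventh sharp eleven:
- root: A
- major 3rd: C#
- perfect 5th: E
- major 7th: G#
- augmented 11th: D#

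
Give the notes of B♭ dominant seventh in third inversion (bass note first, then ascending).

A-flat, B-flat, D, F

B♭ dominant seventh = B-flat–D–F–A-flat; third inversion → seventh (A-flat) lowest.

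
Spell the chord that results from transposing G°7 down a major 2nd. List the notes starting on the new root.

F  Ab  Cb  Ebb

A major 2nd down from G is F, so the new chord is F diminished seventh.
Root: F
Minor 3rd (3rd): Ab
Diminished 5th (5th): Cb
Diminished 7th (7th): Ebb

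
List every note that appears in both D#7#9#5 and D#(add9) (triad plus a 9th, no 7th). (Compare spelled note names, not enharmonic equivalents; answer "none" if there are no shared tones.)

D♯ – F𝄪

D#7#9#5 = D♯, F𝄪, A𝄪, C♯, E𝄪.
D#(add9) = D♯, F𝄪, A♯, E♯.
Shared: D♯, F𝄪.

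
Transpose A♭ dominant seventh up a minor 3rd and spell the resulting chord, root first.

C-flat  E-flat  G-flat  B-double-flat

A minor 3rd up from A-flat is C-flat, so the new chord is C-flat dominant seventh.
- root: C-flat
- major 3rd: E-flat
- perfect 5th: G-flat
- minor 7th: B-double-flat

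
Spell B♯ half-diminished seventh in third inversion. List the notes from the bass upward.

In root position, B♯ half-diminished seventh is B-sharp–D-sharp–F-sharp–A-sharp.
Third inversion puts the seventh (A-sharp) in the bass.

A-sharp, B-sharp, D-sharp, F-sharp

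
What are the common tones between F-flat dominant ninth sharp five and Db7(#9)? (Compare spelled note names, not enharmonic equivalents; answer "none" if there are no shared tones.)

Ab

F-flat dominant ninth sharp five: Fb Ab C Ebb Gb
Db7(#9): Db F Ab Cb E
Common to both → Ab.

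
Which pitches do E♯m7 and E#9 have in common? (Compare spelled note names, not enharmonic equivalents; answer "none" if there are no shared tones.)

E♯m7 = E#, G#, B#, D#.
E#9 = E#, G##, B#, D#, F##.
Shared: E#, B#, D#.

E#, B#, D#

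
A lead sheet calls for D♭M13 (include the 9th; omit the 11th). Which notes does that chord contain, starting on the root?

D♭M13: major thirteenth on Db.
root → Db
3rd (major 3rd) → F
5th (perfect 5th) → Ab
7th (major 7th) → C
9th (major 9th) → Eb
13th (major 13th) → Bb

Db – F – Ab – C – Eb – Bb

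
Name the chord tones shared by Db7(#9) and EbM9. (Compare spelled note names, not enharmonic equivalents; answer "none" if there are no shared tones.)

Db7(#9) = Db, F, Ab, Cb, E.
EbM9 = Eb, G, Bb, D, F.
Shared: F.

F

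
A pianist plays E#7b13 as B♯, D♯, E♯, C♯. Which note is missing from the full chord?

E#7b13 = E♯, G𝄪, B♯, D♯, C♯. The voicing lacks the 3rd (major 3rd), G𝄪.

G𝄪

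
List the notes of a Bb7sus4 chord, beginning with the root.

Bb, Eb, F, Ab

Bb7sus4 is a dominant seventh suspended fourth built on Bb.
Root: Bb
Perfect 4th (4th): Eb
Perfect 5th (5th): F
Minor 7th (7th): Ab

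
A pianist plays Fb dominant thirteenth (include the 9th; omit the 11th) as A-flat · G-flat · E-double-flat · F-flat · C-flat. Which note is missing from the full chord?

D-flat

The full Fb dominant thirteenth chord is F-flat, A-flat, C-flat, E-double-flat, G-flat, D-flat.
Comparing with the voicing, the major 13th (13th) — D-flat — is absent.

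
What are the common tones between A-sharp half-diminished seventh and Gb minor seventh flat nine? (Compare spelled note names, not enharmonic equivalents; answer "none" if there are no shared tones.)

none

A-sharp half-diminished seventh: A-sharp C-sharp E G-sharp
Gb minor seventh flat nine: G-flat B-double-flat D-flat F-flat A-double-flat
Common to both → none.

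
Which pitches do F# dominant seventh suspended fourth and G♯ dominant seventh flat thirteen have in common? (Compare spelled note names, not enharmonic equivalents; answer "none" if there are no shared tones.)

F-sharp – E

F# dominant seventh suspended fourth: F-sharp B C-sharp E
G♯ dominant seventh flat thirteen: G-sharp B-sharp D-sharp F-sharp E
Common to both → F-sharp, E.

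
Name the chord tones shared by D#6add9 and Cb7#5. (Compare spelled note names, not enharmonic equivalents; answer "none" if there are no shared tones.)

none

D#6add9: D# F## A# B# E#
Cb7#5: Cb Eb G Bbb
Common to both → none.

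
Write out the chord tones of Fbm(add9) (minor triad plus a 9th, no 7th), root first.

F♭, A𝄫, C♭, G♭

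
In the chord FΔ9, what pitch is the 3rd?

Root of FΔ9 = F. The 3rd is a major 3rd: F up a major 3rd → A.

A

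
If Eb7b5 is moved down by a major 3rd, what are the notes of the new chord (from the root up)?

A major 3rd down from E♭ is C♭, so the new chord is C♭ dominant seventh flat five.
- root: C♭
- major 3rd: E♭
- diminished 5th: G𝄫
- minor 7th: B𝄫

C♭  E♭  G𝄫  B𝄫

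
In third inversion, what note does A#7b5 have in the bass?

G#

A#7b5 = A#–C##–E–G#. Third inversion → seventh in the bass = G#.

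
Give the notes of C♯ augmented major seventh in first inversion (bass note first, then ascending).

In root position, C♯ augmented major seventh is C-sharp–E-sharp–G-double-sharp–B-sharp.
First inversion puts the third (E-sharp) in the bass.

E-sharp, G-double-sharp, B-sharp, C-sharp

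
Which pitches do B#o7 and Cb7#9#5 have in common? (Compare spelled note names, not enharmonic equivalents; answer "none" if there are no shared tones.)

none

B#o7: B# D# F# A
Cb7#9#5: Cb Eb G Bbb D
Common to both → none.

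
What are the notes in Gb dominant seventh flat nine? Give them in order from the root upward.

Gb  Bb  Db  Fb  Abb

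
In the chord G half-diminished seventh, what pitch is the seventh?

Root of G half-diminished seventh = G. The 7th is a minor 7th: G up a minor 7th → F.

F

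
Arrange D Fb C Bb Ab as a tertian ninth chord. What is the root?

Bb

Stacking in thirds gives Bb – D – Fb – Ab – C, so Bb is the root — Bb dominant ninth flat five.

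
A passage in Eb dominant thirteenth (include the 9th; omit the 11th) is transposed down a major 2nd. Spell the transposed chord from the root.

Eb down a major 2nd → Db. New chord: Db dominant thirteenth.
Db — root
F — major 3rd
Ab — perfect 5th
Cb — minor 7th
Eb — major 9th
Bb — major 13th

Db – F – Ab – Cb – Eb – Bb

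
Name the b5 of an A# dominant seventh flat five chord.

E

Root of A# dominant seventh flat five = A#. The 5th is a diminished 5th: A# up a diminished 5th → E.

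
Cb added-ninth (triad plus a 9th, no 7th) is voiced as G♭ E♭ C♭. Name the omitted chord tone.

D♭

Cb added-ninth = C♭, E♭, G♭, D♭. The voicing lacks the 9th (major 9th), D♭.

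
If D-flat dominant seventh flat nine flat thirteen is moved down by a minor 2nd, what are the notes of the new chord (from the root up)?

C – E – G – B-flat – D-flat – A-flat

A minor 2nd down from D-flat is C, so the new chord is C dominant seventh flat nine flat thirteen.
C — root
E — major 3rd
G — perfect 5th
B-flat — minor 7th
D-flat — minor 9th
A-flat — minor 13th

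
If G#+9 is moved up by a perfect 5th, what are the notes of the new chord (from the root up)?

A perfect 5th up from G# is D#, so the new chord is D# dominant ninth sharp five.
D# — root
F## — major 3rd
A## — augmented 5th
C# — minor 7th
E# — major 9th

D#, F##, A##, C#, E#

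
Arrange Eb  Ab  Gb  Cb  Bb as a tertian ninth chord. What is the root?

Arranged so that each adjacent pair is a third by letter name: Ab – Cb – Eb – Gb – Bb.
The bottom of that stack, Ab, is the root (this is Ab minor ninth).

Ab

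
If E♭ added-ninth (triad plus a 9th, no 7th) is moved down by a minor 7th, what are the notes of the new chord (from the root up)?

A minor 7th down from Eb is F, so the new chord is F added-ninth.
Root: F
Major 3rd (3rd): A
Perfect 5th (5th): C
Major 9th (9th): G

F, A, C, G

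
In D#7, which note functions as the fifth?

Root of D#7 = D#. The 5th is a perfect 5th: D# up a perfect 5th → A#.

A#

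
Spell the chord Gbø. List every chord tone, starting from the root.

G♭, B𝄫, D𝄫, F♭

Gbø: half-diminished seventh on G♭.
G♭ — root
B𝄫 — minor 3rd
D𝄫 — diminished 5th
F♭ — minor 7th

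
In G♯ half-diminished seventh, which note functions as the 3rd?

Root of G♯ half-diminished seventh = G-sharp. The 3rd is a minor 3rd: G-sharp up a minor 3rd → B.

B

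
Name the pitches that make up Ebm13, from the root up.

Root E♭, quality minor thirteenth:
- root: E♭
- minor 3rd: G♭
- perfect 5th: B♭
- minor 7th: D♭
- major 9th: F
- perfect 11th: A♭
- major 13th: C

E♭, G♭, B♭, D♭, F, A♭, C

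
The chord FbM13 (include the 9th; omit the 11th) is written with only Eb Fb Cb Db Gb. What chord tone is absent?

Ab

FbM13 = Fb, Ab, Cb, Eb, Gb, Db. The voicing lacks the 3rd (major 3rd), Ab.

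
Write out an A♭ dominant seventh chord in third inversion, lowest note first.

Gb, Ab, C, Eb

In root position, A♭ dominant seventh is Ab–C–Eb–Gb.
Third inversion puts the seventh (Gb) in the bass.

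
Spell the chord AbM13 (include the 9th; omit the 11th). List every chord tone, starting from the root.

A♭  C  E♭  G  B♭  F

Root A♭, quality major thirteenth:
- root: A♭
- major 3rd: C
- perfect 5th: E♭
- major 7th: G
- major 9th: B♭
- major 13th: F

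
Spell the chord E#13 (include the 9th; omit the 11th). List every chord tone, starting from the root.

Root E#, quality dominant thirteenth:
Root: E#
Major 3rd (3rd): G##
Perfect 5th (5th): B#
Minor 7th (7th): D#
Major 9th (9th): F##
Major 13th (13th): C##

E# G## B# D# F## C##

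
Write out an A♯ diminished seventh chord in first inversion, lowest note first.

A♯ diminished seventh = A#–C#–E–G; first inversion → third (C#) lowest.

C#  E  G  A#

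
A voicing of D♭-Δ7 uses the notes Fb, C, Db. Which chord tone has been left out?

D♭-Δ7 = Db, Fb, Ab, C. The voicing lacks the 5th (perfect 5th), Ab.

Ab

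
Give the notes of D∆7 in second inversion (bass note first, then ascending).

A, C♯, D, F♯

D∆7 = D–F♯–A–C♯; second inversion → fifth (A) lowest.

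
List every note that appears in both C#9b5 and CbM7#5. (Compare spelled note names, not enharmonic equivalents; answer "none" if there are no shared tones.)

C#9b5: C# E# G B D#
CbM7#5: Cb Eb G Bb
Common to both → G.

G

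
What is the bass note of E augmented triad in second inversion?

B#

E augmented triad = E–G#–B#. Second inversion → fifth in the bass = B#.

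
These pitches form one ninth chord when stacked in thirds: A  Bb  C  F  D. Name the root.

Bb

Stacking in thirds gives Bb – D – F – A – C, so Bb is the root — Bb major ninth.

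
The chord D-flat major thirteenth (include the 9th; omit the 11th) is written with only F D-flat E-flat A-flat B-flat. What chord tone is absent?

C

D-flat major thirteenth = D-flat, F, A-flat, C, E-flat, B-flat. The voicing lacks the 7th (major 7th), C.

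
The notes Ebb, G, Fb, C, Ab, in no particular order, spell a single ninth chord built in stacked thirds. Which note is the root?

Fb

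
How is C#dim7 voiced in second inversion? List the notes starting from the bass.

In root position, C#dim7 is C#–E–G–Bb.
Second inversion puts the fifth (G) in the bass.

G, Bb, C#, E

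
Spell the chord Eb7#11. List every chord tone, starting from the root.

Root Eb, quality dominant seventh sharp eleven:
Root: Eb
Major 3rd (3rd): G
Perfect 5th (5th): Bb
Minor 7th (7th): Db
Augmented 11th (11th): A

Eb G Bb Db A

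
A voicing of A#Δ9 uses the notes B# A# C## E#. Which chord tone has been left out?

G##

A#Δ9 = A#, C##, E#, G##, B#. The voicing lacks the 7th (major 7th), G##.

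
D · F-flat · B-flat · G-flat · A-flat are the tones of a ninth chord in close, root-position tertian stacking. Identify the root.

G-flat

Stacking in thirds gives G-flat – B-flat – D – F-flat – A-flat, so G-flat is the root — G-flat dominant ninth sharp five.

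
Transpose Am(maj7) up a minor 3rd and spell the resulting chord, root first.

A minor 3rd up from A is C, so the new chord is C minor-major seventh.
C — root
Eb — minor 3rd
G — perfect 5th
B — major 7th

C – Eb – G – B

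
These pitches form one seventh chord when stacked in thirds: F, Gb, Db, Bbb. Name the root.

Gb

Stacking in thirds gives Gb – Bbb – Db – F, so Gb is the root — Gb minor-major seventh.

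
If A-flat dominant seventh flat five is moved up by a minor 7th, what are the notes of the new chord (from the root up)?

Gb, Bb, Dbb, Fb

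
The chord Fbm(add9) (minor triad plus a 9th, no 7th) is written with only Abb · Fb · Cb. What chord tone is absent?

Fbm(add9) = Fb, Abb, Cb, Gb. The voicing lacks the 9th (major 9th), Gb.

Gb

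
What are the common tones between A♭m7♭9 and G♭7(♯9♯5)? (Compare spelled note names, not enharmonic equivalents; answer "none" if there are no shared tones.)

A♭m7♭9: Ab Cb Eb Gb Bbb
G♭7(♯9♯5): Gb Bb D Fb A
Common to both → Gb.

Gb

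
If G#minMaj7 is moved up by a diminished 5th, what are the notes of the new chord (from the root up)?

D  F  A  C♯

A diminished 5th up from G♯ is D, so the new chord is D minor-major seventh.
root → D
3rd (minor 3rd) → F
5th (perfect 5th) → A
7th (major 7th) → C♯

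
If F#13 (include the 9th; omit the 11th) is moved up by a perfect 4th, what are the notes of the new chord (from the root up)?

B  D#  F#  A  C#  G#

Transposed root: F# → B (perfect 4th up). So we spell B dominant thirteenth:
B — root
D# — major 3rd
F# — perfect 5th
A — minor 7th
C# — major 9th
G# — major 13th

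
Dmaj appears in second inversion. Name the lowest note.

Dmaj in root position is D–F♯–A.
Second inversion places the fifth in the bass, which is A.

A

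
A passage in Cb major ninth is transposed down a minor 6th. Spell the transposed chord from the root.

A minor 6th down from C-flat is E-flat, so the new chord is E-flat major ninth.
E-flat — root
G — major 3rd
B-flat — perfect 5th
D — major 7th
F — major 9th

E-flat, G, B-flat, D, F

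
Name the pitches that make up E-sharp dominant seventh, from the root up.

E-sharp dominant seventh is a dominant seventh built on E-sharp.
root → E-sharp
3rd (major 3rd) → G-double-sharp
5th (perfect 5th) → B-sharp
7th (minor 7th) → D-sharp

E-sharp  G-double-sharp  B-sharp  D-sharp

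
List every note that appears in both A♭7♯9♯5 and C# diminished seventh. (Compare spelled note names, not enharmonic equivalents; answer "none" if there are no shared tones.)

A♭7♯9♯5 = A♭, C, E, G♭, B.
C# diminished seventh = C♯, E, G, B♭.
Shared: E.

E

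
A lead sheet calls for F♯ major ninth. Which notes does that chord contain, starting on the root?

F♯, A♯, C♯, E♯, G♯

F♯ major ninth is a major ninth built on F♯.
- root: F♯
- major 3rd: A♯
- perfect 5th: C♯
- major 7th: E♯
- major 9th: G♯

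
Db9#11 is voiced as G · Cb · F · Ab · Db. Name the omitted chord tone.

Eb

The full Db9#11 chord is Db, F, Ab, Cb, Eb, G.
Comparing with the voicing, the major 9th (9th) — Eb — is absent.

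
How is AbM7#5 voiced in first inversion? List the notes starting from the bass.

C E G Ab

AbM7#5 = Ab–C–E–G; first inversion → third (C) lowest.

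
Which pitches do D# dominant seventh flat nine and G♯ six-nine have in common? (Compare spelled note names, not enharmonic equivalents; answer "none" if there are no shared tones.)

D# dominant seventh flat nine: D-sharp F-double-sharp A-sharp C-sharp E
G♯ six-nine: G-sharp B-sharp D-sharp E-sharp A-sharp
Common to both → D-sharp, A-sharp.

D-sharp, A-sharp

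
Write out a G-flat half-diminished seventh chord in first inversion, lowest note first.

Bbb  Dbb  Fb  Gb

In root position, G-flat half-diminished seventh is Gb–Bbb–Dbb–Fb.
First inversion puts the third (Bbb) in the bass.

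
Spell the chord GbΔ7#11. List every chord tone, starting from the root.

GbΔ7#11: major seventh sharp eleven on Gb.
- root: Gb
- major 3rd: Bb
- perfect 5th: Db
- major 7th: F
- augmented 11th: C

Gb, Bb, Db, F, C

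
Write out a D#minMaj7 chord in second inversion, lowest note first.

A♯ – C𝄪 – D♯ – F♯

D#minMaj7 = D♯–F♯–A♯–C𝄪; second inversion → fifth (A♯) lowest.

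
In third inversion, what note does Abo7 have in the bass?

Gbb

Abo7 = Ab–Cb–Ebb–Gbb. Third inversion → seventh in the bass = Gbb.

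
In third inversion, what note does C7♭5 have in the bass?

C7♭5 = C–E–Gb–Bb. Third inversion → seventh in the bass = Bb.

Bb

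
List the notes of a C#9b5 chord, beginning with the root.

C#  E#  G  B  D#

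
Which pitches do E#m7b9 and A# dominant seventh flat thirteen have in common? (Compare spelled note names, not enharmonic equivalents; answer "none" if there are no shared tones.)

E#, G#, F#

E#m7b9 = E#, G#, B#, D#, F#.
A# dominant seventh flat thirteen = A#, C##, E#, G#, F#.
Shared: E#, G#, F#.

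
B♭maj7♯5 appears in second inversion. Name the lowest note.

B♭maj7♯5 = Bb–D–F#–A. Second inversion → fifth in the bass = F#.

F#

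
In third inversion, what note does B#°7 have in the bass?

B#°7 = B#–D#–F#–A. Third inversion → seventh in the bass = A.

A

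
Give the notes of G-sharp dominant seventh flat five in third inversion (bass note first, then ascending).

In root position, G-sharp dominant seventh flat five is G#–B#–D–F#.
Third inversion puts the seventh (F#) in the bass.

F#  G#  B#  D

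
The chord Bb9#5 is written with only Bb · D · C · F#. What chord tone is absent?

The full Bb9#5 chord is Bb, D, F#, Ab, C.
Comparing with the voicing, the minor 7th (7th) — Ab — is absent.

Ab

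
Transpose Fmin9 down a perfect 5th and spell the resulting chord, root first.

A perfect 5th down from F is Bb, so the new chord is Bb minor ninth.
Root: Bb
Minor 3rd (3rd): Db
Perfect 5th (5th): F
Minor 7th (7th): Ab
Major 9th (9th): C

Bb  Db  F  Ab  C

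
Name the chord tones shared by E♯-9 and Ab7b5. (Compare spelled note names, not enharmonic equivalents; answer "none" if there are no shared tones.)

none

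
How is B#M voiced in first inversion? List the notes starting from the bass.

D##, F##, B#

B#M = B#–D##–F##; first inversion → third (D##) lowest.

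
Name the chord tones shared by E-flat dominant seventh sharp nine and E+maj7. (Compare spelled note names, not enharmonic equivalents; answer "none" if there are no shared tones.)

none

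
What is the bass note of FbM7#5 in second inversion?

C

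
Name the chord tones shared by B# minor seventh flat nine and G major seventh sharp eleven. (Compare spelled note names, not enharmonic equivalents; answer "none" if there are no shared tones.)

C♯

B# minor seventh flat nine = B♯, D♯, F𝄪, A♯, C♯.
G major seventh sharp eleven = G, B, D, F♯, C♯.
Shared: C♯.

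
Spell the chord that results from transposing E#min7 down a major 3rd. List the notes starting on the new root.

C#, E, G#, B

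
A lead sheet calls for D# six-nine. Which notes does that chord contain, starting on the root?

D# six-nine: six-nine on D-sharp.
root → D-sharp
3rd (major 3rd) → F-double-sharp
5th (perfect 5th) → A-sharp
6th (major 6th) → B-sharp
9th (major 9th) → E-sharp

D-sharp, F-double-sharp, A-sharp, B-sharp, E-sharp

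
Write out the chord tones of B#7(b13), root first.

B#, D##, F##, A#, G#

B#7(b13) is a dominant seventh flat thirteen built on B#.
root → B#
3rd (major 3rd) → D##
5th (perfect 5th) → F##
7th (minor 7th) → A#
13th (minor 13th) → G#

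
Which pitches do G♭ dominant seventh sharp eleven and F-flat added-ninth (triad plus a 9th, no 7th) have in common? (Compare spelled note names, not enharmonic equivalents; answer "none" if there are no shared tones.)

G-flat, F-flat

G♭ dominant seventh sharp eleven: G-flat B-flat D-flat F-flat C
F-flat added-ninth: F-flat A-flat C-flat G-flat
Common to both → G-flat, F-flat.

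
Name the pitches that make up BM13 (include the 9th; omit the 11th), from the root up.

B – D# – F# – A# – C# – G#

Root B, quality major thirteenth:
B — root
D# — major 3rd
F# — perfect 5th
A# — major 7th
C# — major 9th
G# — major 13th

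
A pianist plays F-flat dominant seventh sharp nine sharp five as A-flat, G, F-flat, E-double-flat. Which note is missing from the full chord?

F-flat dominant seventh sharp nine sharp five = F-flat, A-flat, C, E-double-flat, G. The voicing lacks the 5th (augmented 5th), C.

C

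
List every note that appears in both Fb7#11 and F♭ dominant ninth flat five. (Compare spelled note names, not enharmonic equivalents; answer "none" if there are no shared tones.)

Fb7#11: F♭ A♭ C♭ E𝄫 B♭
F♭ dominant ninth flat five: F♭ A♭ C𝄫 E𝄫 G♭
Common to both → F♭, A♭, E𝄫.

F♭ – A♭ – E𝄫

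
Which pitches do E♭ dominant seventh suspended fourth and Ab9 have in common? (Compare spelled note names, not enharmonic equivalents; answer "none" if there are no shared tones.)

Eb Ab Bb

E♭ dominant seventh suspended fourth: Eb Ab Bb Db
Ab9: Ab C Eb Gb Bb
Common to both → Eb, Ab, Bb.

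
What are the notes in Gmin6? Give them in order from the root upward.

G Bb D E

Root G, quality minor sixth:
root → G
3rd (minor 3rd) → Bb
5th (perfect 5th) → D
6th (major 6th) → E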